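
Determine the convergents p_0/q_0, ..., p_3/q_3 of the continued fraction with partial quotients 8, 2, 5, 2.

8/1, 17/2, 93/11, 203/24

Using the convergent recurrence p_i = a_i*p_{i-1} + p_{i-2}, q_i = a_i*q_{i-1} + q_{i-2} with p_{-2}=0, p_{-1}=1, q_{-2}=1, q_{-1}=0:
  i=0: a_0=8, p_0 = 8*1 + 0 = 8, q_0 = 8*0 + 1 = 1.
  i=1: a_1=2, p_1 = 2*8 + 1 = 17, q_1 = 2*1 + 0 = 2.
  i=2: a_2=5, p_2 = 5*17 + 8 = 93, q_2 = 5*2 + 1 = 11.
  i=3: a_3=2, p_3 = 2*93 + 17 = 203, q_3 = 2*11 + 2 = 24.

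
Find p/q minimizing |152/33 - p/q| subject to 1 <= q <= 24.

106/23

Expand x = 152/33 as a continued fraction with the Euclidean algorithm:
  152 = 4*33 + 20, so a_0 = 4.
  33 = 1*20 + 13, so a_1 = 1.
  20 = 1*13 + 7, so a_2 = 1.
  13 = 1*7 + 6, so a_3 = 1.
  7 = 1*6 + 1, so a_4 = 1.
  6 = 6*1 + 0, so a_5 = 6.
so x = [4; 1, 1, 1, 1, 6].
Convergents (p_i = a_i*p_{i-1} + p_{i-2}, q_i = a_i*q_{i-1} + q_{i-2} with p_{-2}=0, p_{-1}=1, q_{-2}=1, q_{-1}=0), until the denominator exceeds 24:
  i=0: a_0=4, p_0 = 4*1 + 0 = 4, q_0 = 4*0 + 1 = 1.
  i=1: a_1=1, p_1 = 1*4 + 1 = 5, q_1 = 1*1 + 0 = 1.
  i=2: a_2=1, p_2 = 1*5 + 4 = 9, q_2 = 1*1 + 1 = 2.
  i=3: a_3=1, p_3 = 1*9 + 5 = 14, q_3 = 1*2 + 1 = 3.
  i=4: a_4=1, p_4 = 1*14 + 9 = 23, q_4 = 1*3 + 2 = 5.
  i=5: a_5=6, p_5 = 6*23 + 14 = 152, q_5 = 6*5 + 3 = 33.
q_5 = 33 > 24, so the last convergent with denominator <= 24 is p_4/q_4 = 23/5.
The closest fraction with denominator <= 24 is either p_4/q_4 or the intermediate fraction (k*p_4 + p_3)/(k*q_4 + q_3) with the largest k >= 1 whose denominator stays <= 24; these approach x as k grows, and every other convergent or intermediate fraction in range is farther away.
Largest k: floor((24 - q_3)/q_4) = floor((24 - 3)/5) = 4.
That gives (4*23 + 14)/(4*5 + 3) = 106/23.
Compare the errors: |x - 23/5| = |152*5 - 23*33|/(33*5) = 1/165, and |x - 106/23| = |152*23 - 106*33|/(33*23) = 2/759.
Cross-multiplying, 2*165 = 330 < 759 = 1*759, so 2/759 is smaller: the intermediate fraction 106/23 is closer to x than 23/5.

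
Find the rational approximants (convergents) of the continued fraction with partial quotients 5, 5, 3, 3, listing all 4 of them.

Using the convergent recurrence p_i = a_i*p_{i-1} + p_{i-2}, q_i = a_i*q_{i-1} + q_{i-2} with p_{-2}=0, p_{-1}=1, q_{-2}=1, q_{-1}=0:
  i=0: a_0=5, p_0 = 5*1 + 0 = 5, q_0 = 5*0 + 1 = 1.
  i=1: a_1=5, p_1 = 5*5 + 1 = 26, q_1 = 5*1 + 0 = 5.
  i=2: a_2=3, p_2 = 3*26 + 5 = 83, q_2 = 3*5 + 1 = 16.
  i=3: a_3=3, p_3 = 3*83 + 26 = 275, q_3 = 3*16 + 5 = 53.

5/1, 26/5, 83/16, 275/53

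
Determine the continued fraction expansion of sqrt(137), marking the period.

Write x_i = (sqrt(137) + m_i)/d_i with (m_0, d_0) = (0, 1). a_0 = floor(sqrt(137)) = 11, since 11^2 = 121 <= 137 < 144 = 12^2.
Iterate m_{i+1} = d_i*a_i - m_i, d_{i+1} = (137 - m_{i+1}^2)/d_i, a_{i+1} = floor((a_0 + m_{i+1})/d_{i+1}):
  m_1 = 1*11 - 0 = 11, d_1 = (137 - 11^2)/1 = 16/1 = 16, a_1 = floor((11 + 11)/16) = 1.
  m_2 = 16*1 - 11 = 5, d_2 = (137 - 5^2)/16 = 112/16 = 7, a_2 = floor((11 + 5)/7) = 2.
  m_3 = 7*2 - 5 = 9, d_3 = (137 - 9^2)/7 = 56/7 = 8, a_3 = floor((11 + 9)/8) = 2.
  m_4 = 8*2 - 9 = 7, d_4 = (137 - 7^2)/8 = 88/8 = 11, a_4 = floor((11 + 7)/11) = 1.
  m_5 = 11*1 - 7 = 4, d_5 = (137 - 4^2)/11 = 121/11 = 11, a_5 = floor((11 + 4)/11) = 1.
  m_6 = 11*1 - 4 = 7, d_6 = (137 - 7^2)/11 = 88/11 = 8, a_6 = floor((11 + 7)/8) = 2.
  m_7 = 8*2 - 7 = 9, d_7 = (137 - 9^2)/8 = 56/8 = 7, a_7 = floor((11 + 9)/7) = 2.
  m_8 = 7*2 - 9 = 5, d_8 = (137 - 5^2)/7 = 112/7 = 16, a_8 = floor((11 + 5)/16) = 1.
  m_9 = 16*1 - 5 = 11, d_9 = (137 - 11^2)/16 = 16/16 = 1, a_9 = floor((11 + 11)/1) = 22.
  m_10 = 1*22 - 11 = 11, d_10 = (137 - 11^2)/1 = 16/1 = 16: (m_10, d_10) = (m_1, d_1) = (11, 16), so from here the quotients repeat a_1, ..., a_9; the period length is 9.
Hence the expansion of sqrt(137) is a_0 = 11 followed by the repeating block 1, 2, 2, 1, 1, 2, 2, 1, 22 (period 9).

[11; (1, 2, 2, 1, 1, 2, 2, 1, 22)]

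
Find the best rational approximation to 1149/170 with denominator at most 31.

196/29

Expand x = 1149/170 as a continued fraction with the Euclidean algorithm:
  1149 = 6*170 + 129, so a_0 = 6.
  170 = 1*129 + 41, so a_1 = 1.
  129 = 3*41 + 6, so a_2 = 3.
  41 = 6*6 + 5, so a_3 = 6.
  6 = 1*5 + 1, so a_4 = 1.
  5 = 5*1 + 0, so a_5 = 5.
so x = [6; 1, 3, 6, 1, 5].
Convergents (p_i = a_i*p_{i-1} + p_{i-2}, q_i = a_i*q_{i-1} + q_{i-2} with p_{-2}=0, p_{-1}=1, q_{-2}=1, q_{-1}=0), until the denominator exceeds 31:
  i=0: a_0=6, p_0 = 6*1 + 0 = 6, q_0 = 6*0 + 1 = 1.
  i=1: a_1=1, p_1 = 1*6 + 1 = 7, q_1 = 1*1 + 0 = 1.
  i=2: a_2=3, p_2 = 3*7 + 6 = 27, q_2 = 3*1 + 1 = 4.
  i=3: a_3=6, p_3 = 6*27 + 7 = 169, q_3 = 6*4 + 1 = 25.
  i=4: a_4=1, p_4 = 1*169 + 27 = 196, q_4 = 1*25 + 4 = 29.
  i=5: a_5=5, p_5 = 5*196 + 169 = 1149, q_5 = 5*29 + 25 = 170.
q_5 = 170 > 31, so the last convergent with denominator <= 31 is p_4/q_4 = 196/29.
The closest fraction with denominator <= 31 is either p_4/q_4 or the intermediate fraction (k*p_4 + p_3)/(k*q_4 + q_3) with the largest k >= 1 whose denominator stays <= 31; these approach x as k grows, and every other convergent or intermediate fraction in range is farther away.
Largest k: floor((31 - q_3)/q_4) = floor((31 - 25)/29) = 0.
Since k = 0, no intermediate fraction beyond p_4/q_4 has denominator <= 31, so the convergent 196/29 is the closest (its error is |1149*29 - 196*170|/(170*29) = 1/4930).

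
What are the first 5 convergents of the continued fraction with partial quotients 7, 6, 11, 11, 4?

7/1, 43/6, 480/67, 5323/743, 21772/3039

Using the convergent recurrence p_i = a_i*p_{i-1} + p_{i-2}, q_i = a_i*q_{i-1} + q_{i-2} with p_{-2}=0, p_{-1}=1, q_{-2}=1, q_{-1}=0:
  i=0: a_0=7, p_0 = 7*1 + 0 = 7, q_0 = 7*0 + 1 = 1.
  i=1: a_1=6, p_1 = 6*7 + 1 = 43, q_1 = 6*1 + 0 = 6.
  i=2: a_2=11, p_2 = 11*43 + 7 = 480, q_2 = 11*6 + 1 = 67.
  i=3: a_3=11, p_3 = 11*480 + 43 = 5323, q_3 = 11*67 + 6 = 743.
  i=4: a_4=4, p_4 = 4*5323 + 480 = 21772, q_4 = 4*743 + 67 = 3039.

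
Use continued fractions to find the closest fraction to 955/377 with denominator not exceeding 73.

38/15

Expand x = 955/377 as a continued fraction with the Euclidean algorithm:
  955 = 2*377 + 201, so a_0 = 2.
  377 = 1*201 + 176, so a_1 = 1.
  201 = 1*176 + 25, so a_2 = 1.
  176 = 7*25 + 1, so a_3 = 7.
  25 = 25*1 + 0, so a_4 = 25.
so x = [2; 1, 1, 7, 25].
Convergents (p_i = a_i*p_{i-1} + p_{i-2}, q_i = a_i*q_{i-1} + q_{i-2} with p_{-2}=0, p_{-1}=1, q_{-2}=1, q_{-1}=0), until the denominator exceeds 73:
  i=0: a_0=2, p_0 = 2*1 + 0 = 2, q_0 = 2*0 + 1 = 1.
  i=1: a_1=1, p_1 = 1*2 + 1 = 3, q_1 = 1*1 + 0 = 1.
  i=2: a_2=1, p_2 = 1*3 + 2 = 5, q_2 = 1*1 + 1 = 2.
  i=3: a_3=7, p_3 = 7*5 + 3 = 38, q_3 = 7*2 + 1 = 15.
  i=4: a_4=25, p_4 = 25*38 + 5 = 955, q_4 = 25*15 + 2 = 377.
q_4 = 377 > 73, so the last convergent with denominator <= 73 is p_3/q_3 = 38/15.
The closest fraction with denominator <= 73 is either p_3/q_3 or the intermediate fraction (k*p_3 + p_2)/(k*q_3 + q_2) with the largest k >= 1 whose denominator stays <= 73; these approach x as k grows, and every other convergent or intermediate fraction in range is farther away.
Largest k: floor((73 - q_2)/q_3) = floor((73 - 2)/15) = 4.
That gives (4*38 + 5)/(4*15 + 2) = 157/62.
Compare the errors: |x - 38/15| = |955*15 - 38*377|/(377*15) = 1/5655, and |x - 157/62| = |955*62 - 157*377|/(377*62) = 21/23374.
Cross-multiplying, 1*23374 = 23374 < 118755 = 21*5655, so 1/5655 is smaller: the convergent 38/15 is closer to x than 157/62.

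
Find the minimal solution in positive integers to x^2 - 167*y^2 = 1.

First expand sqrt(167) as a continued fraction. With x_i = (sqrt(167) + m_i)/d_i and (m_0, d_0) = (0, 1): a_0 = floor(sqrt(167)) = 12, since 12^2 = 144 <= 167 < 169 = 13^2.
Iterate m_{i+1} = d_i*a_i - m_i, d_{i+1} = (167 - m_{i+1}^2)/d_i, a_{i+1} = floor((a_0 + m_{i+1})/d_{i+1}):
  m_1 = 1*12 - 0 = 12, d_1 = (167 - 12^2)/1 = 23/1 = 23, a_1 = floor((12 + 12)/23) = 1.
  m_2 = 23*1 - 12 = 11, d_2 = (167 - 11^2)/23 = 46/23 = 2, a_2 = floor((12 + 11)/2) = 11.
  m_3 = 2*11 - 11 = 11, d_3 = (167 - 11^2)/2 = 46/2 = 23, a_3 = floor((12 + 11)/23) = 1.
  m_4 = 23*1 - 11 = 12, d_4 = (167 - 12^2)/23 = 23/23 = 1, a_4 = floor((12 + 12)/1) = 24.
  m_5 = 1*24 - 12 = 12, d_5 = (167 - 12^2)/1 = 23/1 = 23: (m_5, d_5) = (m_1, d_1) = (12, 23), so from here the quotients repeat a_1, ..., a_4; the period length is 4.
So sqrt(167) = [12; (1, 11, 1, 24)] with period length k = 4.
k is even, so the fundamental solution of x^2 - 167y^2 = 1 is (p_{k-1}, q_{k-1}) = (p_3, q_3); compute convergents through index 3.
Convergents (p_i = a_i*p_{i-1} + p_{i-2}, q_i = a_i*q_{i-1} + q_{i-2} with p_{-2}=0, p_{-1}=1, q_{-2}=1, q_{-1}=0):
  i=0: a_0=12, p_0 = 12*1 + 0 = 12, q_0 = 12*0 + 1 = 1.
  i=1: a_1=1, p_1 = 1*12 + 1 = 13, q_1 = 1*1 + 0 = 1.
  i=2: a_2=11, p_2 = 11*13 + 12 = 155, q_2 = 11*1 + 1 = 12.
  i=3: a_3=1, p_3 = 1*155 + 13 = 168, q_3 = 1*12 + 1 = 13.
Check: 168^2 - 167*13^2 = 28224 - 28223 = 1, so (x, y) = (168, 13) solves the equation, and by the theorem it is the least positive solution.

(x, y) = (168, 13)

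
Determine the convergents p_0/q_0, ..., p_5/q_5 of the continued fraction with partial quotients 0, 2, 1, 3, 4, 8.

Using the convergent recurrence p_i = a_i*p_{i-1} + p_{i-2}, q_i = a_i*q_{i-1} + q_{i-2} with p_{-2}=0, p_{-1}=1, q_{-2}=1, q_{-1}=0:
  i=0: a_0=0, p_0 = 0*1 + 0 = 0, q_0 = 0*0 + 1 = 1.
  i=1: a_1=2, p_1 = 2*0 + 1 = 1, q_1 = 2*1 + 0 = 2.
  i=2: a_2=1, p_2 = 1*1 + 0 = 1, q_2 = 1*2 + 1 = 3.
  i=3: a_3=3, p_3 = 3*1 + 1 = 4, q_3 = 3*3 + 2 = 11.
  i=4: a_4=4, p_4 = 4*4 + 1 = 17, q_4 = 4*11 + 3 = 47.
  i=5: a_5=8, p_5 = 8*17 + 4 = 140, q_5 = 8*47 + 11 = 387.

0/1, 1/2, 1/3, 4/11, 17/47, 140/387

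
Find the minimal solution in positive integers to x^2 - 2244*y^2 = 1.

First expand sqrt(2244) as a continued fraction. With x_i = (sqrt(2244) + m_i)/d_i and (m_0, d_0) = (0, 1): a_0 = floor(sqrt(2244)) = 47, since 47^2 = 2209 <= 2244 < 2304 = 48^2.
Iterate m_{i+1} = d_i*a_i - m_i, d_{i+1} = (2244 - m_{i+1}^2)/d_i, a_{i+1} = floor((a_0 + m_{i+1})/d_{i+1}):
  m_1 = 1*47 - 0 = 47, d_1 = (2244 - 47^2)/1 = 35/1 = 35, a_1 = floor((47 + 47)/35) = 2.
  m_2 = 35*2 - 47 = 23, d_2 = (2244 - 23^2)/35 = 1715/35 = 49, a_2 = floor((47 + 23)/49) = 1.
  m_3 = 49*1 - 23 = 26, d_3 = (2244 - 26^2)/49 = 1568/49 = 32, a_3 = floor((47 + 26)/32) = 2.
  m_4 = 32*2 - 26 = 38, d_4 = (2244 - 38^2)/32 = 800/32 = 25, a_4 = floor((47 + 38)/25) = 3.
  m_5 = 25*3 - 38 = 37, d_5 = (2244 - 37^2)/25 = 875/25 = 35, a_5 = floor((47 + 37)/35) = 2.
  m_6 = 35*2 - 37 = 33, d_6 = (2244 - 33^2)/35 = 1155/35 = 33, a_6 = floor((47 + 33)/33) = 2.
  m_7 = 33*2 - 33 = 33, d_7 = (2244 - 33^2)/33 = 1155/33 = 35, a_7 = floor((47 + 33)/35) = 2.
  m_8 = 35*2 - 33 = 37, d_8 = (2244 - 37^2)/35 = 875/35 = 25, a_8 = floor((47 + 37)/25) = 3.
  m_9 = 25*3 - 37 = 38, d_9 = (2244 - 38^2)/25 = 800/25 = 32, a_9 = floor((47 + 38)/32) = 2.
  m_10 = 32*2 - 38 = 26, d_10 = (2244 - 26^2)/32 = 1568/32 = 49, a_10 = floor((47 + 26)/49) = 1.
  m_11 = 49*1 - 26 = 23, d_11 = (2244 - 23^2)/49 = 1715/49 = 35, a_11 = floor((47 + 23)/35) = 2.
  m_12 = 35*2 - 23 = 47, d_12 = (2244 - 47^2)/35 = 35/35 = 1, a_12 = floor((47 + 47)/1) = 94.
  m_13 = 1*94 - 47 = 47, d_13 = (2244 - 47^2)/1 = 35/1 = 35: (m_13, d_13) = (m_1, d_1) = (47, 35), so from here the quotients repeat a_1, ..., a_12; the period length is 12.
So sqrt(2244) = [47; (2, 1, 2, 3, 2, 2, 2, 3, 2, 1, 2, 94)] with period length k = 12.
k is even, so the fundamental solution of x^2 - 2244y^2 = 1 is (p_{k-1}, q_{k-1}) = (p_11, q_11); compute convergents through index 11.
Convergents (p_i = a_i*p_{i-1} + p_{i-2}, q_i = a_i*q_{i-1} + q_{i-2} with p_{-2}=0, p_{-1}=1, q_{-2}=1, q_{-1}=0):
  i=0: a_0=47, p_0 = 47*1 + 0 = 47, q_0 = 47*0 + 1 = 1.
  i=1: a_1=2, p_1 = 2*47 + 1 = 95, q_1 = 2*1 + 0 = 2.
  i=2: a_2=1, p_2 = 1*95 + 47 = 142, q_2 = 1*2 + 1 = 3.
  i=3: a_3=2, p_3 = 2*142 + 95 = 379, q_3 = 2*3 + 2 = 8.
  i=4: a_4=3, p_4 = 3*379 + 142 = 1279, q_4 = 3*8 + 3 = 27.
  i=5: a_5=2, p_5 = 2*1279 + 379 = 2937, q_5 = 2*27 + 8 = 62.
  i=6: a_6=2, p_6 = 2*2937 + 1279 = 7153, q_6 = 2*62 + 27 = 151.
  i=7: a_7=2, p_7 = 2*7153 + 2937 = 17243, q_7 = 2*151 + 62 = 364.
  i=8: a_8=3, p_8 = 3*17243 + 7153 = 58882, q_8 = 3*364 + 151 = 1243.
  i=9: a_9=2, p_9 = 2*58882 + 17243 = 135007, q_9 = 2*1243 + 364 = 2850.
  i=10: a_10=1, p_10 = 1*135007 + 58882 = 193889, q_10 = 1*2850 + 1243 = 4093.
  i=11: a_11=2, p_11 = 2*193889 + 135007 = 522785, q_11 = 2*4093 + 2850 = 11036.
Check: 522785^2 - 2244*11036^2 = 273304156225 - 273304156224 = 1, so (x, y) = (522785, 11036) solves the equation, and by the theorem it is the least positive solution.

(x, y) = (522785, 11036)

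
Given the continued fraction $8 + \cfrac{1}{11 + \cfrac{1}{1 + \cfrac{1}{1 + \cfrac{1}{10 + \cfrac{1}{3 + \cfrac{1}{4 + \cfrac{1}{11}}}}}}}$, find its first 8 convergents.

8/1, 89/11, 97/12, 186/23, 1957/242, 6057/749, 26185/3238, 294092/36367

Using the convergent recurrence p_i = a_i*p_{i-1} + p_{i-2}, q_i = a_i*q_{i-1} + q_{i-2} with p_{-2}=0, p_{-1}=1, q_{-2}=1, q_{-1}=0:
  i=0: a_0=8, p_0 = 8*1 + 0 = 8, q_0 = 8*0 + 1 = 1.
  i=1: a_1=11, p_1 = 11*8 + 1 = 89, q_1 = 11*1 + 0 = 11.
  i=2: a_2=1, p_2 = 1*89 + 8 = 97, q_2 = 1*11 + 1 = 12.
  i=3: a_3=1, p_3 = 1*97 + 89 = 186, q_3 = 1*12 + 11 = 23.
  i=4: a_4=10, p_4 = 10*186 + 97 = 1957, q_4 = 10*23 + 12 = 242.
  i=5: a_5=3, p_5 = 3*1957 + 186 = 6057, q_5 = 3*242 + 23 = 749.
  i=6: a_6=4, p_6 = 4*6057 + 1957 = 26185, q_6 = 4*749 + 242 = 3238.
  i=7: a_7=11, p_7 = 11*26185 + 6057 = 294092, q_7 = 11*3238 + 749 = 36367.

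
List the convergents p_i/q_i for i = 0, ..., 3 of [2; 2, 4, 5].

Using the convergent recurrence p_i = a_i*p_{i-1} + p_{i-2}, q_i = a_i*q_{i-1} + q_{i-2} with p_{-2}=0, p_{-1}=1, q_{-2}=1, q_{-1}=0:
  i=0: a_0=2, p_0 = 2*1 + 0 = 2, q_0 = 2*0 + 1 = 1.
  i=1: a_1=2, p_1 = 2*2 + 1 = 5, q_1 = 2*1 + 0 = 2.
  i=2: a_2=4, p_2 = 4*5 + 2 = 22, q_2 = 4*2 + 1 = 9.
  i=3: a_3=5, p_3 = 5*22 + 5 = 115, q_3 = 5*9 + 2 = 47.

2/1, 5/2, 22/9, 115/47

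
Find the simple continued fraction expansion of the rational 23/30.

Run the Euclidean algorithm on 23 and 30; the successive quotients are the partial quotients a_0, a_1, ... (each step inverts the fractional part left over by the previous one):
  23 = 0*30 + 23, so a_0 = 0.
  30 = 1*23 + 7, so a_1 = 1.
  23 = 3*7 + 2, so a_2 = 3.
  7 = 3*2 + 1, so a_3 = 3.
  2 = 2*1 + 0, so a_4 = 2.
The remainder reaches 0 after 5 divisions, so the expansion has 5 partial quotients, read off in order.

[0; 1, 3, 3, 2]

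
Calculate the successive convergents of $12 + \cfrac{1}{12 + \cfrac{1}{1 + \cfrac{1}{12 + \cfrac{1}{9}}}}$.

Using the convergent recurrence p_i = a_i*p_{i-1} + p_{i-2}, q_i = a_i*q_{i-1} + q_{i-2} with p_{-2}=0, p_{-1}=1, q_{-2}=1, q_{-1}=0:
  i=0: a_0=12, p_0 = 12*1 + 0 = 12, q_0 = 12*0 + 1 = 1.
  i=1: a_1=12, p_1 = 12*12 + 1 = 145, q_1 = 12*1 + 0 = 12.
  i=2: a_2=1, p_2 = 1*145 + 12 = 157, q_2 = 1*12 + 1 = 13.
  i=3: a_3=12, p_3 = 12*157 + 145 = 2029, q_3 = 12*13 + 12 = 168.
  i=4: a_4=9, p_4 = 9*2029 + 157 = 18418, q_4 = 9*168 + 13 = 1525.

12/1, 145/12, 157/13, 2029/168, 18418/1525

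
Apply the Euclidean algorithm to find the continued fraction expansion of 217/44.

[4; 1, 13, 1, 2]

Run the Euclidean algorithm on 217 and 44; the successive quotients are the partial quotients a_0, a_1, ... (each step inverts the fractional part left over by the previous one):
  217 = 4*44 + 41, so a_0 = 4.
  44 = 1*41 + 3, so a_1 = 1.
  41 = 13*3 + 2, so a_2 = 13.
  3 = 1*2 + 1, so a_3 = 1.
  2 = 2*1 + 0, so a_4 = 2.
The remainder reaches 0 after 5 divisions, so the expansion has 5 partial quotients, read off in order.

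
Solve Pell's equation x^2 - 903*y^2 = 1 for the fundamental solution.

First expand sqrt(903) as a continued fraction. With x_i = (sqrt(903) + m_i)/d_i and (m_0, d_0) = (0, 1): a_0 = floor(sqrt(903)) = 30, since 30^2 = 900 <= 903 < 961 = 31^2.
Iterate m_{i+1} = d_i*a_i - m_i, d_{i+1} = (903 - m_{i+1}^2)/d_i, a_{i+1} = floor((a_0 + m_{i+1})/d_{i+1}):
  m_1 = 1*30 - 0 = 30, d_1 = (903 - 30^2)/1 = 3/1 = 3, a_1 = floor((30 + 30)/3) = 20.
  m_2 = 3*20 - 30 = 30, d_2 = (903 - 30^2)/3 = 3/3 = 1, a_2 = floor((30 + 30)/1) = 60.
  m_3 = 1*60 - 30 = 30, d_3 = (903 - 30^2)/1 = 3/1 = 3: (m_3, d_3) = (m_1, d_1) = (30, 3), so from here the quotients repeat a_1, a_2; the period length is 2.
So sqrt(903) = [30; (20, 60)] with period length k = 2.
k is even, so the fundamental solution of x^2 - 903y^2 = 1 is (p_{k-1}, q_{k-1}) = (p_1, q_1); compute convergents through index 1.
Convergents (p_i = a_i*p_{i-1} + p_{i-2}, q_i = a_i*q_{i-1} + q_{i-2} with p_{-2}=0, p_{-1}=1, q_{-2}=1, q_{-1}=0):
  i=0: a_0=30, p_0 = 30*1 + 0 = 30, q_0 = 30*0 + 1 = 1.
  i=1: a_1=20, p_1 = 20*30 + 1 = 601, q_1 = 20*1 + 0 = 20.
Check: 601^2 - 903*20^2 = 361201 - 361200 = 1, so (x, y) = (601, 20) solves the equation, and by the theorem it is the least positive solution.

(x, y) = (601, 20)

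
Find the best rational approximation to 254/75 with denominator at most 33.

105/31

Expand x = 254/75 as a continued fraction with the Euclidean algorithm:
  254 = 3*75 + 29, so a_0 = 3.
  75 = 2*29 + 17, so a_1 = 2.
  29 = 1*17 + 12, so a_2 = 1.
  17 = 1*12 + 5, so a_3 = 1.
  12 = 2*5 + 2, so a_4 = 2.
  5 = 2*2 + 1, so a_5 = 2.
  2 = 2*1 + 0, so a_6 = 2.
so x = [3; 2, 1, 1, 2, 2, 2].
Convergents (p_i = a_i*p_{i-1} + p_{i-2}, q_i = a_i*q_{i-1} + q_{i-2} with p_{-2}=0, p_{-1}=1, q_{-2}=1, q_{-1}=0), until the denominator exceeds 33:
  i=0: a_0=3, p_0 = 3*1 + 0 = 3, q_0 = 3*0 + 1 = 1.
  i=1: a_1=2, p_1 = 2*3 + 1 = 7, q_1 = 2*1 + 0 = 2.
  i=2: a_2=1, p_2 = 1*7 + 3 = 10, q_2 = 1*2 + 1 = 3.
  i=3: a_3=1, p_3 = 1*10 + 7 = 17, q_3 = 1*3 + 2 = 5.
  i=4: a_4=2, p_4 = 2*17 + 10 = 44, q_4 = 2*5 + 3 = 13.
  i=5: a_5=2, p_5 = 2*44 + 17 = 105, q_5 = 2*13 + 5 = 31.
  i=6: a_6=2, p_6 = 2*105 + 44 = 254, q_6 = 2*31 + 13 = 75.
q_6 = 75 > 33, so the last convergent with denominator <= 33 is p_5/q_5 = 105/31.
The closest fraction with denominator <= 33 is either p_5/q_5 or the intermediate fraction (k*p_5 + p_4)/(k*q_5 + q_4) with the largest k >= 1 whose denominator stays <= 33; these approach x as k grows, and every other convergent or intermediate fraction in range is farther away.
Largest k: floor((33 - q_4)/q_5) = floor((33 - 13)/31) = 0.
Since k = 0, no intermediate fraction beyond p_5/q_5 has denominator <= 33, so the convergent 105/31 is the closest (its error is |254*31 - 105*75|/(75*31) = 1/2325).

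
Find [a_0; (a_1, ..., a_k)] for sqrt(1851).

Write x_i = (sqrt(1851) + m_i)/d_i with (m_0, d_0) = (0, 1). a_0 = floor(sqrt(1851)) = 43, since 43^2 = 1849 <= 1851 < 1936 = 44^2.
Iterate m_{i+1} = d_i*a_i - m_i, d_{i+1} = (1851 - m_{i+1}^2)/d_i, a_{i+1} = floor((a_0 + m_{i+1})/d_{i+1}):
  m_1 = 1*43 - 0 = 43, d_1 = (1851 - 43^2)/1 = 2/1 = 2, a_1 = floor((43 + 43)/2) = 43.
  m_2 = 2*43 - 43 = 43, d_2 = (1851 - 43^2)/2 = 2/2 = 1, a_2 = floor((43 + 43)/1) = 86.
  m_3 = 1*86 - 43 = 43, d_3 = (1851 - 43^2)/1 = 2/1 = 2: (m_3, d_3) = (m_1, d_1) = (43, 2), so from here the quotients repeat a_1, a_2; the period length is 2.
Hence the expansion of sqrt(1851) is a_0 = 43 followed by the repeating block 43, 86 (period 2).

[43; (43, 86)]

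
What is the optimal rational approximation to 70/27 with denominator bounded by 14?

Expand x = 70/27 as a continued fraction with the Euclidean algorithm:
  70 = 2*27 + 16, so a_0 = 2.
  27 = 1*16 + 11, so a_1 = 1.
  16 = 1*11 + 5, so a_2 = 1.
  11 = 2*5 + 1, so a_3 = 2.
  5 = 5*1 + 0, so a_4 = 5.
so x = [2; 1, 1, 2, 5].
Convergents (p_i = a_i*p_{i-1} + p_{i-2}, q_i = a_i*q_{i-1} + q_{i-2} with p_{-2}=0, p_{-1}=1, q_{-2}=1, q_{-1}=0), until the denominator exceeds 14:
  i=0: a_0=2, p_0 = 2*1 + 0 = 2, q_0 = 2*0 + 1 = 1.
  i=1: a_1=1, p_1 = 1*2 + 1 = 3, q_1 = 1*1 + 0 = 1.
  i=2: a_2=1, p_2 = 1*3 + 2 = 5, q_2 = 1*1 + 1 = 2.
  i=3: a_3=2, p_3 = 2*5 + 3 = 13, q_3 = 2*2 + 1 = 5.
  i=4: a_4=5, p_4 = 5*13 + 5 = 70, q_4 = 5*5 + 2 = 27.
q_4 = 27 > 14, so the last convergent with denominator <= 14 is p_3/q_3 = 13/5.
The closest fraction with denominator <= 14 is either p_3/q_3 or the intermediate fraction (k*p_3 + p_2)/(k*q_3 + q_2) with the largest k >= 1 whose denominator stays <= 14; these approach x as k grows, and every other convergent or intermediate fraction in range is farther away.
Largest k: floor((14 - q_2)/q_3) = floor((14 - 2)/5) = 2.
That gives (2*13 + 5)/(2*5 + 2) = 31/12.
Compare the errors: |x - 13/5| = |70*5 - 13*27|/(27*5) = 1/135, and |x - 31/12| = |70*12 - 31*27|/(27*12) = 3/324.
Cross-multiplying, 1*324 = 324 < 405 = 3*135, so 1/135 is smaller: the convergent 13/5 is closer to x than 31/12.

13/5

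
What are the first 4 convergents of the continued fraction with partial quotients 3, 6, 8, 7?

Using the convergent recurrence p_i = a_i*p_{i-1} + p_{i-2}, q_i = a_i*q_{i-1} + q_{i-2} with p_{-2}=0, p_{-1}=1, q_{-2}=1, q_{-1}=0:
  i=0: a_0=3, p_0 = 3*1 + 0 = 3, q_0 = 3*0 + 1 = 1.
  i=1: a_1=6, p_1 = 6*3 + 1 = 19, q_1 = 6*1 + 0 = 6.
  i=2: a_2=8, p_2 = 8*19 + 3 = 155, q_2 = 8*6 + 1 = 49.
  i=3: a_3=7, p_3 = 7*155 + 19 = 1104, q_3 = 7*49 + 6 = 349.

3/1, 19/6, 155/49, 1104/349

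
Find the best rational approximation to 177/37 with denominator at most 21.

67/14

Expand x = 177/37 as a continued fraction with the Euclidean algorithm:
  177 = 4*37 + 29, so a_0 = 4.
  37 = 1*29 + 8, so a_1 = 1.
  29 = 3*8 + 5, so a_2 = 3.
  8 = 1*5 + 3, so a_3 = 1.
  5 = 1*3 + 2, so a_4 = 1.
  3 = 1*2 + 1, so a_5 = 1.
  2 = 2*1 + 0, so a_6 = 2.
so x = [4; 1, 3, 1, 1, 1, 2].
Convergents (p_i = a_i*p_{i-1} + p_{i-2}, q_i = a_i*q_{i-1} + q_{i-2} with p_{-2}=0, p_{-1}=1, q_{-2}=1, q_{-1}=0), until the denominator exceeds 21:
  i=0: a_0=4, p_0 = 4*1 + 0 = 4, q_0 = 4*0 + 1 = 1.
  i=1: a_1=1, p_1 = 1*4 + 1 = 5, q_1 = 1*1 + 0 = 1.
  i=2: a_2=3, p_2 = 3*5 + 4 = 19, q_2 = 3*1 + 1 = 4.
  i=3: a_3=1, p_3 = 1*19 + 5 = 24, q_3 = 1*4 + 1 = 5.
  i=4: a_4=1, p_4 = 1*24 + 19 = 43, q_4 = 1*5 + 4 = 9.
  i=5: a_5=1, p_5 = 1*43 + 24 = 67, q_5 = 1*9 + 5 = 14.
  i=6: a_6=2, p_6 = 2*67 + 43 = 177, q_6 = 2*14 + 9 = 37.
q_6 = 37 > 21, so the last convergent with denominator <= 21 is p_5/q_5 = 67/14.
The closest fraction with denominator <= 21 is either p_5/q_5 or the intermediate fraction (k*p_5 + p_4)/(k*q_5 + q_4) with the largest k >= 1 whose denominator stays <= 21; these approach x as k grows, and every other convergent or intermediate fraction in range is farther away.
Largest k: floor((21 - q_4)/q_5) = floor((21 - 9)/14) = 0.
Since k = 0, no intermediate fraction beyond p_5/q_5 has denominator <= 21, so the convergent 67/14 is the closest (its error is |177*14 - 67*37|/(37*14) = 1/518).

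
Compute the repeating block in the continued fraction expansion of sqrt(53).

[7; (3, 1, 1, 3, 14)]

Write x_i = (sqrt(53) + m_i)/d_i with (m_0, d_0) = (0, 1). a_0 = floor(sqrt(53)) = 7, since 7^2 = 49 <= 53 < 64 = 8^2.
Iterate m_{i+1} = d_i*a_i - m_i, d_{i+1} = (53 - m_{i+1}^2)/d_i, a_{i+1} = floor((a_0 + m_{i+1})/d_{i+1}):
  m_1 = 1*7 - 0 = 7, d_1 = (53 - 7^2)/1 = 4/1 = 4, a_1 = floor((7 + 7)/4) = 3.
  m_2 = 4*3 - 7 = 5, d_2 = (53 - 5^2)/4 = 28/4 = 7, a_2 = floor((7 + 5)/7) = 1.
  m_3 = 7*1 - 5 = 2, d_3 = (53 - 2^2)/7 = 49/7 = 7, a_3 = floor((7 + 2)/7) = 1.
  m_4 = 7*1 - 2 = 5, d_4 = (53 - 5^2)/7 = 28/7 = 4, a_4 = floor((7 + 5)/4) = 3.
  m_5 = 4*3 - 5 = 7, d_5 = (53 - 7^2)/4 = 4/4 = 1, a_5 = floor((7 + 7)/1) = 14.
  m_6 = 1*14 - 7 = 7, d_6 = (53 - 7^2)/1 = 4/1 = 4: (m_6, d_6) = (m_1, d_1) = (7, 4), so from here the quotients repeat a_1, ..., a_5; the period length is 5.
Hence the expansion of sqrt(53) is a_0 = 7 followed by the repeating block 3, 1, 1, 3, 14 (period 5).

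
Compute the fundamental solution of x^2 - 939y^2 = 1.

First expand sqrt(939) as a continued fraction. With x_i = (sqrt(939) + m_i)/d_i and (m_0, d_0) = (0, 1): a_0 = floor(sqrt(939)) = 30, since 30^2 = 900 <= 939 < 961 = 31^2.
Iterate m_{i+1} = d_i*a_i - m_i, d_{i+1} = (939 - m_{i+1}^2)/d_i, a_{i+1} = floor((a_0 + m_{i+1})/d_{i+1}):
  m_1 = 1*30 - 0 = 30, d_1 = (939 - 30^2)/1 = 39/1 = 39, a_1 = floor((30 + 30)/39) = 1.
  m_2 = 39*1 - 30 = 9, d_2 = (939 - 9^2)/39 = 858/39 = 22, a_2 = floor((30 + 9)/22) = 1.
  m_3 = 22*1 - 9 = 13, d_3 = (939 - 13^2)/22 = 770/22 = 35, a_3 = floor((30 + 13)/35) = 1.
  m_4 = 35*1 - 13 = 22, d_4 = (939 - 22^2)/35 = 455/35 = 13, a_4 = floor((30 + 22)/13) = 4.
  m_5 = 13*4 - 22 = 30, d_5 = (939 - 30^2)/13 = 39/13 = 3, a_5 = floor((30 + 30)/3) = 20.
  m_6 = 3*20 - 30 = 30, d_6 = (939 - 30^2)/3 = 39/3 = 13, a_6 = floor((30 + 30)/13) = 4.
  m_7 = 13*4 - 30 = 22, d_7 = (939 - 22^2)/13 = 455/13 = 35, a_7 = floor((30 + 22)/35) = 1.
  m_8 = 35*1 - 22 = 13, d_8 = (939 - 13^2)/35 = 770/35 = 22, a_8 = floor((30 + 13)/22) = 1.
  m_9 = 22*1 - 13 = 9, d_9 = (939 - 9^2)/22 = 858/22 = 39, a_9 = floor((30 + 9)/39) = 1.
  m_10 = 39*1 - 9 = 30, d_10 = (939 - 30^2)/39 = 39/39 = 1, a_10 = floor((30 + 30)/1) = 60.
  m_11 = 1*60 - 30 = 30, d_11 = (939 - 30^2)/1 = 39/1 = 39: (m_11, d_11) = (m_1, d_1) = (30, 39), so from here the quotients repeat a_1, ..., a_10; the period length is 10.
So sqrt(939) = [30; (1, 1, 1, 4, 20, 4, 1, 1, 1, 60)] with period length k = 10.
k is even, so the fundamental solution of x^2 - 939y^2 = 1 is (p_{k-1}, q_{k-1}) = (p_9, q_9); compute convergents through index 9.
Convergents (p_i = a_i*p_{i-1} + p_{i-2}, q_i = a_i*q_{i-1} + q_{i-2} with p_{-2}=0, p_{-1}=1, q_{-2}=1, q_{-1}=0):
  i=0: a_0=30, p_0 = 30*1 + 0 = 30, q_0 = 30*0 + 1 = 1.
  i=1: a_1=1, p_1 = 1*30 + 1 = 31, q_1 = 1*1 + 0 = 1.
  i=2: a_2=1, p_2 = 1*31 + 30 = 61, q_2 = 1*1 + 1 = 2.
  i=3: a_3=1, p_3 = 1*61 + 31 = 92, q_3 = 1*2 + 1 = 3.
  i=4: a_4=4, p_4 = 4*92 + 61 = 429, q_4 = 4*3 + 2 = 14.
  i=5: a_5=20, p_5 = 20*429 + 92 = 8672, q_5 = 20*14 + 3 = 283.
  i=6: a_6=4, p_6 = 4*8672 + 429 = 35117, q_6 = 4*283 + 14 = 1146.
  i=7: a_7=1, p_7 = 1*35117 + 8672 = 43789, q_7 = 1*1146 + 283 = 1429.
  i=8: a_8=1, p_8 = 1*43789 + 35117 = 78906, q_8 = 1*1429 + 1146 = 2575.
  i=9: a_9=1, p_9 = 1*78906 + 43789 = 122695, q_9 = 1*2575 + 1429 = 4004.
Check: 122695^2 - 939*4004^2 = 15054063025 - 15054063024 = 1, so (x, y) = (122695, 4004) solves the equation, and by the theorem it is the least positive solution.

(x, y) = (122695, 4004)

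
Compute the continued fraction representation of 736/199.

[3; 1, 2, 3, 6, 3]

Run the Euclidean algorithm on 736 and 199; the successive quotients are the partial quotients a_0, a_1, ... (each step inverts the fractional part left over by the previous one):
  736 = 3*199 + 139, so a_0 = 3.
  199 = 1*139 + 60, so a_1 = 1.
  139 = 2*60 + 19, so a_2 = 2.
  60 = 3*19 + 3, so a_3 = 3.
  19 = 6*3 + 1, so a_4 = 6.
  3 = 3*1 + 0, so a_5 = 3.
The remainder reaches 0 after 6 divisions, so the expansion has 6 partial quotients, read off in order.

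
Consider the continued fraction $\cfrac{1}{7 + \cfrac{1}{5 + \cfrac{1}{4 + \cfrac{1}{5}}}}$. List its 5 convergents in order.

0/1, 1/7, 5/36, 21/151, 110/791

Using the convergent recurrence p_i = a_i*p_{i-1} + p_{i-2}, q_i = a_i*q_{i-1} + q_{i-2} with p_{-2}=0, p_{-1}=1, q_{-2}=1, q_{-1}=0:
  i=0: a_0=0, p_0 = 0*1 + 0 = 0, q_0 = 0*0 + 1 = 1.
  i=1: a_1=7, p_1 = 7*0 + 1 = 1, q_1 = 7*1 + 0 = 7.
  i=2: a_2=5, p_2 = 5*1 + 0 = 5, q_2 = 5*7 + 1 = 36.
  i=3: a_3=4, p_3 = 4*5 + 1 = 21, q_3 = 4*36 + 7 = 151.
  i=4: a_4=5, p_4 = 5*21 + 5 = 110, q_4 = 5*151 + 36 = 791.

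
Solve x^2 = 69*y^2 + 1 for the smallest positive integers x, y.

(x, y) = (7775, 936)

First expand sqrt(69) as a continued fraction. With x_i = (sqrt(69) + m_i)/d_i and (m_0, d_0) = (0, 1): a_0 = floor(sqrt(69)) = 8, since 8^2 = 64 <= 69 < 81 = 9^2.
Iterate m_{i+1} = d_i*a_i - m_i, d_{i+1} = (69 - m_{i+1}^2)/d_i, a_{i+1} = floor((a_0 + m_{i+1})/d_{i+1}):
  m_1 = 1*8 - 0 = 8, d_1 = (69 - 8^2)/1 = 5/1 = 5, a_1 = floor((8 + 8)/5) = 3.
  m_2 = 5*3 - 8 = 7, d_2 = (69 - 7^2)/5 = 20/5 = 4, a_2 = floor((8 + 7)/4) = 3.
  m_3 = 4*3 - 7 = 5, d_3 = (69 - 5^2)/4 = 44/4 = 11, a_3 = floor((8 + 5)/11) = 1.
  m_4 = 11*1 - 5 = 6, d_4 = (69 - 6^2)/11 = 33/11 = 3, a_4 = floor((8 + 6)/3) = 4.
  m_5 = 3*4 - 6 = 6, d_5 = (69 - 6^2)/3 = 33/3 = 11, a_5 = floor((8 + 6)/11) = 1.
  m_6 = 11*1 - 6 = 5, d_6 = (69 - 5^2)/11 = 44/11 = 4, a_6 = floor((8 + 5)/4) = 3.
  m_7 = 4*3 - 5 = 7, d_7 = (69 - 7^2)/4 = 20/4 = 5, a_7 = floor((8 + 7)/5) = 3.
  m_8 = 5*3 - 7 = 8, d_8 = (69 - 8^2)/5 = 5/5 = 1, a_8 = floor((8 + 8)/1) = 16.
  m_9 = 1*16 - 8 = 8, d_9 = (69 - 8^2)/1 = 5/1 = 5: (m_9, d_9) = (m_1, d_1) = (8, 5), so from here the quotients repeat a_1, ..., a_8; the period length is 8.
So sqrt(69) = [8; (3, 3, 1, 4, 1, 3, 3, 16)] with period length k = 8.
k is even, so the fundamental solution of x^2 - 69y^2 = 1 is (p_{k-1}, q_{k-1}) = (p_7, q_7); compute convergents through index 7.
Convergents (p_i = a_i*p_{i-1} + p_{i-2}, q_i = a_i*q_{i-1} + q_{i-2} with p_{-2}=0, p_{-1}=1, q_{-2}=1, q_{-1}=0):
  i=0: a_0=8, p_0 = 8*1 + 0 = 8, q_0 = 8*0 + 1 = 1.
  i=1: a_1=3, p_1 = 3*8 + 1 = 25, q_1 = 3*1 + 0 = 3.
  i=2: a_2=3, p_2 = 3*25 + 8 = 83, q_2 = 3*3 + 1 = 10.
  i=3: a_3=1, p_3 = 1*83 + 25 = 108, q_3 = 1*10 + 3 = 13.
  i=4: a_4=4, p_4 = 4*108 + 83 = 515, q_4 = 4*13 + 10 = 62.
  i=5: a_5=1, p_5 = 1*515 + 108 = 623, q_5 = 1*62 + 13 = 75.
  i=6: a_6=3, p_6 = 3*623 + 515 = 2384, q_6 = 3*75 + 62 = 287.
  i=7: a_7=3, p_7 = 3*2384 + 623 = 7775, q_7 = 3*287 + 75 = 936.
Check: 7775^2 - 69*936^2 = 60450625 - 60450624 = 1, so (x, y) = (7775, 936) solves the equation, and by the theorem it is the least positive solution.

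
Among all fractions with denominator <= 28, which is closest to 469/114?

Expand x = 469/114 as a continued fraction with the Euclidean algorithm:
  469 = 4*114 + 13, so a_0 = 4.
  114 = 8*13 + 10, so a_1 = 8.
  13 = 1*10 + 3, so a_2 = 1.
  10 = 3*3 + 1, so a_3 = 3.
  3 = 3*1 + 0, so a_4 = 3.
so x = [4; 8, 1, 3, 3].
Convergents (p_i = a_i*p_{i-1} + p_{i-2}, q_i = a_i*q_{i-1} + q_{i-2} with p_{-2}=0, p_{-1}=1, q_{-2}=1, q_{-1}=0), until the denominator exceeds 28:
  i=0: a_0=4, p_0 = 4*1 + 0 = 4, q_0 = 4*0 + 1 = 1.
  i=1: a_1=8, p_1 = 8*4 + 1 = 33, q_1 = 8*1 + 0 = 8.
  i=2: a_2=1, p_2 = 1*33 + 4 = 37, q_2 = 1*8 + 1 = 9.
  i=3: a_3=3, p_3 = 3*37 + 33 = 144, q_3 = 3*9 + 8 = 35.
q_3 = 35 > 28, so the last convergent with denominator <= 28 is p_2/q_2 = 37/9.
The closest fraction with denominator <= 28 is either p_2/q_2 or the intermediate fraction (k*p_2 + p_1)/(k*q_2 + q_1) with the largest k >= 1 whose denominator stays <= 28; these approach x as k grows, and every other convergent or intermediate fraction in range is farther away.
Largest k: floor((28 - q_1)/q_2) = floor((28 - 8)/9) = 2.
That gives (2*37 + 33)/(2*9 + 8) = 107/26.
Compare the errors: |x - 37/9| = |469*9 - 37*114|/(114*9) = 3/1026, and |x - 107/26| = |469*26 - 107*114|/(114*26) = 4/2964.
Cross-multiplying, 4*1026 = 4104 < 8892 = 3*2964, so 4/2964 is smaller: the intermediate fraction 107/26 is closer to x than 37/9.

107/26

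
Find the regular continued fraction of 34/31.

[1; 10, 3]

Run the Euclidean algorithm on 34 and 31; the successive quotients are the partial quotients a_0, a_1, ... (each step inverts the fractional part left over by the previous one):
  34 = 1*31 + 3, so a_0 = 1.
  31 = 10*3 + 1, so a_1 = 10.
  3 = 3*1 + 0, so a_2 = 3.
The remainder reaches 0 after 3 divisions, so the expansion has 3 partial quotients, read off in order.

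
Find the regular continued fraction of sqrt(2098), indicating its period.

Write x_i = (sqrt(2098) + m_i)/d_i with (m_0, d_0) = (0, 1). a_0 = floor(sqrt(2098)) = 45, since 45^2 = 2025 <= 2098 < 2116 = 46^2.
Iterate m_{i+1} = d_i*a_i - m_i, d_{i+1} = (2098 - m_{i+1}^2)/d_i, a_{i+1} = floor((a_0 + m_{i+1})/d_{i+1}):
  m_1 = 1*45 - 0 = 45, d_1 = (2098 - 45^2)/1 = 73/1 = 73, a_1 = floor((45 + 45)/73) = 1.
  m_2 = 73*1 - 45 = 28, d_2 = (2098 - 28^2)/73 = 1314/73 = 18, a_2 = floor((45 + 28)/18) = 4.
  m_3 = 18*4 - 28 = 44, d_3 = (2098 - 44^2)/18 = 162/18 = 9, a_3 = floor((45 + 44)/9) = 9.
  m_4 = 9*9 - 44 = 37, d_4 = (2098 - 37^2)/9 = 729/9 = 81, a_4 = floor((45 + 37)/81) = 1.
  m_5 = 81*1 - 37 = 44, d_5 = (2098 - 44^2)/81 = 162/81 = 2, a_5 = floor((45 + 44)/2) = 44.
  m_6 = 2*44 - 44 = 44, d_6 = (2098 - 44^2)/2 = 162/2 = 81, a_6 = floor((45 + 44)/81) = 1.
  m_7 = 81*1 - 44 = 37, d_7 = (2098 - 37^2)/81 = 729/81 = 9, a_7 = floor((45 + 37)/9) = 9.
  m_8 = 9*9 - 37 = 44, d_8 = (2098 - 44^2)/9 = 162/9 = 18, a_8 = floor((45 + 44)/18) = 4.
  m_9 = 18*4 - 44 = 28, d_9 = (2098 - 28^2)/18 = 1314/18 = 73, a_9 = floor((45 + 28)/73) = 1.
  m_10 = 73*1 - 28 = 45, d_10 = (2098 - 45^2)/73 = 73/73 = 1, a_10 = floor((45 + 45)/1) = 90.
  m_11 = 1*90 - 45 = 45, d_11 = (2098 - 45^2)/1 = 73/1 = 73: (m_11, d_11) = (m_1, d_1) = (45, 73), so from here the quotients repeat a_1, ..., a_10; the period length is 10.
Hence the expansion of sqrt(2098) is a_0 = 45 followed by the repeating block 1, 4, 9, 1, 44, 1, 9, 4, 1, 90 (period 10).

[45; (1, 4, 9, 1, 44, 1, 9, 4, 1, 90)]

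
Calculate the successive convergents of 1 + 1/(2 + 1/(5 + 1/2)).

1/1, 3/2, 16/11, 35/24

Using the convergent recurrence p_i = a_i*p_{i-1} + p_{i-2}, q_i = a_i*q_{i-1} + q_{i-2} with p_{-2}=0, p_{-1}=1, q_{-2}=1, q_{-1}=0:
  i=0: a_0=1, p_0 = 1*1 + 0 = 1, q_0 = 1*0 + 1 = 1.
  i=1: a_1=2, p_1 = 2*1 + 1 = 3, q_1 = 2*1 + 0 = 2.
  i=2: a_2=5, p_2 = 5*3 + 1 = 16, q_2 = 5*2 + 1 = 11.
  i=3: a_3=2, p_3 = 2*16 + 3 = 35, q_3 = 2*11 + 2 = 24.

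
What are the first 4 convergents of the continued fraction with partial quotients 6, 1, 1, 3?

6/1, 7/1, 13/2, 46/7

Using the convergent recurrence p_i = a_i*p_{i-1} + p_{i-2}, q_i = a_i*q_{i-1} + q_{i-2} with p_{-2}=0, p_{-1}=1, q_{-2}=1, q_{-1}=0:
  i=0: a_0=6, p_0 = 6*1 + 0 = 6, q_0 = 6*0 + 1 = 1.
  i=1: a_1=1, p_1 = 1*6 + 1 = 7, q_1 = 1*1 + 0 = 1.
  i=2: a_2=1, p_2 = 1*7 + 6 = 13, q_2 = 1*1 + 1 = 2.
  i=3: a_3=3, p_3 = 3*13 + 7 = 46, q_3 = 3*2 + 1 = 7.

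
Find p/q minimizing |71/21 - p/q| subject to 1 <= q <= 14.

44/13

Expand x = 71/21 as a continued fraction with the Euclidean algorithm:
  71 = 3*21 + 8, so a_0 = 3.
  21 = 2*8 + 5, so a_1 = 2.
  8 = 1*5 + 3, so a_2 = 1.
  5 = 1*3 + 2, so a_3 = 1.
  3 = 1*2 + 1, so a_4 = 1.
  2 = 2*1 + 0, so a_5 = 2.
so x = [3; 2, 1, 1, 1, 2].
Convergents (p_i = a_i*p_{i-1} + p_{i-2}, q_i = a_i*q_{i-1} + q_{i-2} with p_{-2}=0, p_{-1}=1, q_{-2}=1, q_{-1}=0), until the denominator exceeds 14:
  i=0: a_0=3, p_0 = 3*1 + 0 = 3, q_0 = 3*0 + 1 = 1.
  i=1: a_1=2, p_1 = 2*3 + 1 = 7, q_1 = 2*1 + 0 = 2.
  i=2: a_2=1, p_2 = 1*7 + 3 = 10, q_2 = 1*2 + 1 = 3.
  i=3: a_3=1, p_3 = 1*10 + 7 = 17, q_3 = 1*3 + 2 = 5.
  i=4: a_4=1, p_4 = 1*17 + 10 = 27, q_4 = 1*5 + 3 = 8.
  i=5: a_5=2, p_5 = 2*27 + 17 = 71, q_5 = 2*8 + 5 = 21.
q_5 = 21 > 14, so the last convergent with denominator <= 14 is p_4/q_4 = 27/8.
The closest fraction with denominator <= 14 is either p_4/q_4 or the intermediate fraction (k*p_4 + p_3)/(k*q_4 + q_3) with the largest k >= 1 whose denominator stays <= 14; these approach x as k grows, and every other convergent or intermediate fraction in range is farther away.
Largest k: floor((14 - q_3)/q_4) = floor((14 - 5)/8) = 1.
That gives (1*27 + 17)/(1*8 + 5) = 44/13.
Compare the errors: |x - 27/8| = |71*8 - 27*21|/(21*8) = 1/168, and |x - 44/13| = |71*13 - 44*21|/(21*13) = 1/273.
Cross-multiplying, 1*168 = 168 < 273 = 1*273, so 1/273 is smaller: the intermediate fraction 44/13 is closer to x than 27/8.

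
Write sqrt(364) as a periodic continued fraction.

[19; (12, 1, 2, 3, 1, 8, 1, 3, 2, 1, 12, 38)]

Write x_i = (sqrt(364) + m_i)/d_i with (m_0, d_0) = (0, 1). a_0 = floor(sqrt(364)) = 19, since 19^2 = 361 <= 364 < 400 = 20^2.
Iterate m_{i+1} = d_i*a_i - m_i, d_{i+1} = (364 - m_{i+1}^2)/d_i, a_{i+1} = floor((a_0 + m_{i+1})/d_{i+1}):
  m_1 = 1*19 - 0 = 19, d_1 = (364 - 19^2)/1 = 3/1 = 3, a_1 = floor((19 + 19)/3) = 12.
  m_2 = 3*12 - 19 = 17, d_2 = (364 - 17^2)/3 = 75/3 = 25, a_2 = floor((19 + 17)/25) = 1.
  m_3 = 25*1 - 17 = 8, d_3 = (364 - 8^2)/25 = 300/25 = 12, a_3 = floor((19 + 8)/12) = 2.
  m_4 = 12*2 - 8 = 16, d_4 = (364 - 16^2)/12 = 108/12 = 9, a_4 = floor((19 + 16)/9) = 3.
  m_5 = 9*3 - 16 = 11, d_5 = (364 - 11^2)/9 = 243/9 = 27, a_5 = floor((19 + 11)/27) = 1.
  m_6 = 27*1 - 11 = 16, d_6 = (364 - 16^2)/27 = 108/27 = 4, a_6 = floor((19 + 16)/4) = 8.
  m_7 = 4*8 - 16 = 16, d_7 = (364 - 16^2)/4 = 108/4 = 27, a_7 = floor((19 + 16)/27) = 1.
  m_8 = 27*1 - 16 = 11, d_8 = (364 - 11^2)/27 = 243/27 = 9, a_8 = floor((19 + 11)/9) = 3.
  m_9 = 9*3 - 11 = 16, d_9 = (364 - 16^2)/9 = 108/9 = 12, a_9 = floor((19 + 16)/12) = 2.
  m_10 = 12*2 - 16 = 8, d_10 = (364 - 8^2)/12 = 300/12 = 25, a_10 = floor((19 + 8)/25) = 1.
  m_11 = 25*1 - 8 = 17, d_11 = (364 - 17^2)/25 = 75/25 = 3, a_11 = floor((19 + 17)/3) = 12.
  m_12 = 3*12 - 17 = 19, d_12 = (364 - 19^2)/3 = 3/3 = 1, a_12 = floor((19 + 19)/1) = 38.
  m_13 = 1*38 - 19 = 19, d_13 = (364 - 19^2)/1 = 3/1 = 3: (m_13, d_13) = (m_1, d_1) = (19, 3), so from here the quotients repeat a_1, ..., a_12; the period length is 12.
Hence the expansion of sqrt(364) is a_0 = 19 followed by the repeating block 12, 1, 2, 3, 1, 8, 1, 3, 2, 1, 12, 38 (period 12).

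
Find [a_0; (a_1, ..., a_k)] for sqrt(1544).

[39; (3, 2, 2, 9, 2, 2, 3, 78)]

Write x_i = (sqrt(1544) + m_i)/d_i with (m_0, d_0) = (0, 1). a_0 = floor(sqrt(1544)) = 39, since 39^2 = 1521 <= 1544 < 1600 = 40^2.
Iterate m_{i+1} = d_i*a_i - m_i, d_{i+1} = (1544 - m_{i+1}^2)/d_i, a_{i+1} = floor((a_0 + m_{i+1})/d_{i+1}):
  m_1 = 1*39 - 0 = 39, d_1 = (1544 - 39^2)/1 = 23/1 = 23, a_1 = floor((39 + 39)/23) = 3.
  m_2 = 23*3 - 39 = 30, d_2 = (1544 - 30^2)/23 = 644/23 = 28, a_2 = floor((39 + 30)/28) = 2.
  m_3 = 28*2 - 30 = 26, d_3 = (1544 - 26^2)/28 = 868/28 = 31, a_3 = floor((39 + 26)/31) = 2.
  m_4 = 31*2 - 26 = 36, d_4 = (1544 - 36^2)/31 = 248/31 = 8, a_4 = floor((39 + 36)/8) = 9.
  m_5 = 8*9 - 36 = 36, d_5 = (1544 - 36^2)/8 = 248/8 = 31, a_5 = floor((39 + 36)/31) = 2.
  m_6 = 31*2 - 36 = 26, d_6 = (1544 - 26^2)/31 = 868/31 = 28, a_6 = floor((39 + 26)/28) = 2.
  m_7 = 28*2 - 26 = 30, d_7 = (1544 - 30^2)/28 = 644/28 = 23, a_7 = floor((39 + 30)/23) = 3.
  m_8 = 23*3 - 30 = 39, d_8 = (1544 - 39^2)/23 = 23/23 = 1, a_8 = floor((39 + 39)/1) = 78.
  m_9 = 1*78 - 39 = 39, d_9 = (1544 - 39^2)/1 = 23/1 = 23: (m_9, d_9) = (m_1, d_1) = (39, 23), so from here the quotients repeat a_1, ..., a_8; the period length is 8.
Hence the expansion of sqrt(1544) is a_0 = 39 followed by the repeating block 3, 2, 2, 9, 2, 2, 3, 78 (period 8).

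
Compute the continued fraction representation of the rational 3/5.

[0; 1, 1, 2]

Run the Euclidean algorithm on 3 and 5; the successive quotients are the partial quotients a_0, a_1, ... (each step inverts the fractional part left over by the previous one):
  3 = 0*5 + 3, so a_0 = 0.
  5 = 1*3 + 2, so a_1 = 1.
  3 = 1*2 + 1, so a_2 = 1.
  2 = 2*1 + 0, so a_3 = 2.
The remainder reaches 0 after 4 divisions, so the expansion has 4 partial quotients, read off in order.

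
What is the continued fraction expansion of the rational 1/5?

[0; 5]

Run the Euclidean algorithm on 1 and 5; the successive quotients are the partial quotients a_0, a_1, ... (each step inverts the fractional part left over by the previous one):
  1 = 0*5 + 1, so a_0 = 0.
  5 = 5*1 + 0, so a_1 = 5.
The remainder reaches 0 after 2 divisions, so the expansion has 2 partial quotients, read off in order.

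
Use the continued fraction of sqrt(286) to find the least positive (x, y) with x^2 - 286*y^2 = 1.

(x, y) = (561835, 33222)

First expand sqrt(286) as a continued fraction. With x_i = (sqrt(286) + m_i)/d_i and (m_0, d_0) = (0, 1): a_0 = floor(sqrt(286)) = 16, since 16^2 = 256 <= 286 < 289 = 17^2.
Iterate m_{i+1} = d_i*a_i - m_i, d_{i+1} = (286 - m_{i+1}^2)/d_i, a_{i+1} = floor((a_0 + m_{i+1})/d_{i+1}):
  m_1 = 1*16 - 0 = 16, d_1 = (286 - 16^2)/1 = 30/1 = 30, a_1 = floor((16 + 16)/30) = 1.
  m_2 = 30*1 - 16 = 14, d_2 = (286 - 14^2)/30 = 90/30 = 3, a_2 = floor((16 + 14)/3) = 10.
  m_3 = 3*10 - 14 = 16, d_3 = (286 - 16^2)/3 = 30/3 = 10, a_3 = floor((16 + 16)/10) = 3.
  m_4 = 10*3 - 16 = 14, d_4 = (286 - 14^2)/10 = 90/10 = 9, a_4 = floor((16 + 14)/9) = 3.
  m_5 = 9*3 - 14 = 13, d_5 = (286 - 13^2)/9 = 117/9 = 13, a_5 = floor((16 + 13)/13) = 2.
  m_6 = 13*2 - 13 = 13, d_6 = (286 - 13^2)/13 = 117/13 = 9, a_6 = floor((16 + 13)/9) = 3.
  m_7 = 9*3 - 13 = 14, d_7 = (286 - 14^2)/9 = 90/9 = 10, a_7 = floor((16 + 14)/10) = 3.
  m_8 = 10*3 - 14 = 16, d_8 = (286 - 16^2)/10 = 30/10 = 3, a_8 = floor((16 + 16)/3) = 10.
  m_9 = 3*10 - 16 = 14, d_9 = (286 - 14^2)/3 = 90/3 = 30, a_9 = floor((16 + 14)/30) = 1.
  m_10 = 30*1 - 14 = 16, d_10 = (286 - 16^2)/30 = 30/30 = 1, a_10 = floor((16 + 16)/1) = 32.
  m_11 = 1*32 - 16 = 16, d_11 = (286 - 16^2)/1 = 30/1 = 30: (m_11, d_11) = (m_1, d_1) = (16, 30), so from here the quotients repeat a_1, ..., a_10; the period length is 10.
So sqrt(286) = [16; (1, 10, 3, 3, 2, 3, 3, 10, 1, 32)] with period length k = 10.
k is even, so the fundamental solution of x^2 - 286y^2 = 1 is (p_{k-1}, q_{k-1}) = (p_9, q_9); compute convergents through index 9.
Convergents (p_i = a_i*p_{i-1} + p_{i-2}, q_i = a_i*q_{i-1} + q_{i-2} with p_{-2}=0, p_{-1}=1, q_{-2}=1, q_{-1}=0):
  i=0: a_0=16, p_0 = 16*1 + 0 = 16, q_0 = 16*0 + 1 = 1.
  i=1: a_1=1, p_1 = 1*16 + 1 = 17, q_1 = 1*1 + 0 = 1.
  i=2: a_2=10, p_2 = 10*17 + 16 = 186, q_2 = 10*1 + 1 = 11.
  i=3: a_3=3, p_3 = 3*186 + 17 = 575, q_3 = 3*11 + 1 = 34.
  i=4: a_4=3, p_4 = 3*575 + 186 = 1911, q_4 = 3*34 + 11 = 113.
  i=5: a_5=2, p_5 = 2*1911 + 575 = 4397, q_5 = 2*113 + 34 = 260.
  i=6: a_6=3, p_6 = 3*4397 + 1911 = 15102, q_6 = 3*260 + 113 = 893.
  i=7: a_7=3, p_7 = 3*15102 + 4397 = 49703, q_7 = 3*893 + 260 = 2939.
  i=8: a_8=10, p_8 = 10*49703 + 15102 = 512132, q_8 = 10*2939 + 893 = 30283.
  i=9: a_9=1, p_9 = 1*512132 + 49703 = 561835, q_9 = 1*30283 + 2939 = 33222.
Check: 561835^2 - 286*33222^2 = 315658567225 - 315658567224 = 1, so (x, y) = (561835, 33222) solves the equation, and by the theorem it is the least positive solution.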